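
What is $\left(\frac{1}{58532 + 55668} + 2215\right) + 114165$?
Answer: $\frac{13290596001}{114200} \approx 1.1638 \cdot 10^{5}$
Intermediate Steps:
$\left(\frac{1}{58532 + 55668} + 2215\right) + 114165 = \left(\frac{1}{114200} + 2215\right) + 114165 = \frac{252953001}{114200} + 114165 = \frac{13290596001}{114200}$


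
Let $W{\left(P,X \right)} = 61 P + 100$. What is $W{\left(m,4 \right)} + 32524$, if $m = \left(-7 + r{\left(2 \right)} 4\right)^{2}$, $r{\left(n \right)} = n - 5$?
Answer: $54645$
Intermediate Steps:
$r{\left(n \right)} = -5 + n$
$m = 361$ ($m = \left(-7 + \left(-5 + 2\right) 4\right)^{2} = \left(-7 - 12\right)^{2} = \left(-19\right)^{2} = 361$)
$W{\left(P,X \right)} = 100 + 61 P$
$W{\left(m,4 \right)} + 32524 = \left(100 + 61 \cdot 361\right) + 32524 = \left(100 + 22021\right) + 32524 = 22121 + 32524 = 54645$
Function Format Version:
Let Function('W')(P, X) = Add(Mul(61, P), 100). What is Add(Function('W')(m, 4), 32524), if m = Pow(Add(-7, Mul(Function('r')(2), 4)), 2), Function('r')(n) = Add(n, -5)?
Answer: 54645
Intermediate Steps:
Function('r')(n) = Add(-5, n)
m = 361 (m = Pow(Add(-7, Mul(Add(-5, 2), 4)), 2) = Pow(Add(-7, Mul(-3, 4)), 2) = Pow(Add(-7, -12), 2) = Pow(-19, 2) = 361)
Function('W')(P, X) = Add(100, Mul(61, P))
Add(Function('W')(m, 4), 32524) = Add(Add(100, Mul(61, 361)), 32524) = Add(Add(100, 22021), 32524) = Add(22121, 32524) = 54645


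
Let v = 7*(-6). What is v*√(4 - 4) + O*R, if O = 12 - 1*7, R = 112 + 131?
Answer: 1215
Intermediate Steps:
v = -42
R = 243
O = 5 (O = 12 - 7 = 5)
v*√(4 - 4) + O*R = -42*√(4 - 4) + 5*243 = -42*√0 + 1215 = -42*0 + 1215 = 0 + 1215 = 1215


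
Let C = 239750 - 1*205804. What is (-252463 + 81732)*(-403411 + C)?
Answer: 63079128915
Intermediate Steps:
C = 33946 (C = 239750 - 205804 = 33946)
(-252463 + 81732)*(-403411 + C) = (-252463 + 81732)*(-403411 + 33946) = -170731*(-369465) = 63079128915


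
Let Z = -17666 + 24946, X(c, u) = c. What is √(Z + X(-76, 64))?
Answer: 2*√1801 ≈ 84.876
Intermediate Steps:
Z = 7280
√(Z + X(-76, 64)) = √(7280 - 76) = √7204 = 2*√1801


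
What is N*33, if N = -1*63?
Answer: -2079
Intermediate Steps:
N = -63
N*33 = -63*33 = -2079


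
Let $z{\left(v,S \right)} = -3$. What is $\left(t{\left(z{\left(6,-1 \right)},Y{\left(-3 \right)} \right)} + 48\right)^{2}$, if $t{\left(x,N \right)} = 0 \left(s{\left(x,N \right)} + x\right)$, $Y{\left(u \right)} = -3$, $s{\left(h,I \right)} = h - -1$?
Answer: $2304$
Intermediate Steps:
$s{\left(h,I \right)} = 1 + h$ ($s{\left(h,I \right)} = h + 1 = 1 + h$)
$t{\left(x,N \right)} = 0$ ($t{\left(x,N \right)} = 0 \left(\left(1 + x\right) + x\right) = 0 \left(1 + 2 x\right) = 0$)
$\left(t{\left(z{\left(6,-1 \right)},Y{\left(-3 \right)} \right)} + 48\right)^{2} = \left(0 + 48\right)^{2} = 48^{2} = 2304$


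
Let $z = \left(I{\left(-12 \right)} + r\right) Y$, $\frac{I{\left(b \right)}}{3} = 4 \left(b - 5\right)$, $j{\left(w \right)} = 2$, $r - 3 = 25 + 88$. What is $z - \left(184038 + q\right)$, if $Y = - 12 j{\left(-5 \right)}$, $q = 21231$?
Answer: $-203157$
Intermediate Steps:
$r = 116$ ($r = 3 + \left(25 + 88\right) = 3 + 113 = 116$)
$I{\left(b \right)} = -60 + 12 b$ ($I{\left(b \right)} = 3 \cdot 4 \left(b - 5\right) = 3 \cdot 4 \left(-5 + b\right) = 3 \left(-20 + 4 b\right) = -60 + 12 b$)
$Y = -24$ ($Y = \left(-12\right) 2 = -24$)
$z = 2112$ ($z = \left(\left(-60 + 12 \left(-12\right)\right) + 116\right) \left(-24\right) = \left(\left(-60 - 144\right) + 116\right) \left(-24\right) = \left(-204 + 116\right) \left(-24\right) = \left(-88\right) \left(-24\right) = 2112$)
$z - \left(184038 + q\right) = 2112 - \left(184038 + 21231\right) = 2112 - 205269 = -203157$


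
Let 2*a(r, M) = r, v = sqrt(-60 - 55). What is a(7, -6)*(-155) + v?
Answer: -1085/2 + I*sqrt(115) ≈ -542.5 + 10.724*I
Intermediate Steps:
v = I*sqrt(115) (v = sqrt(-115) = I*sqrt(115) ≈ 10.724*I)
a(r, M) = r/2
a(7, -6)*(-155) + v = ((1/2)*7)*(-155) + I*sqrt(115) = (7/2)*(-155) + I*sqrt(115) = -1085/2 + I*sqrt(115)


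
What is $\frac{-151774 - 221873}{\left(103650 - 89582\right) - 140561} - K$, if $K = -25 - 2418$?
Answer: $\frac{309396046}{126493} \approx 2446.0$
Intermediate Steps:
$K = -2443$ ($K = -25 - 2418 = -2443$)
$\frac{-151774 - 221873}{\left(103650 - 89582\right) - 140561} - K = \frac{-151774 - 221873}{\left(103650 - 89582\right) - 140561} - -2443 = - \frac{373647}{14068 - 140561} + 2443 = - \frac{373647}{-126493} + 2443 = \left(-373647\right) \left(- \frac{1}{126493}\right) + 2443 = \frac{373647}{126493} + 2443 = \frac{309396046}{126493}$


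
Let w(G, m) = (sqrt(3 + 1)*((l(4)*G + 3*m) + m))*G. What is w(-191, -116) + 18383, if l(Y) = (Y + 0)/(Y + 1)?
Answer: 1270003/5 ≈ 2.5400e+5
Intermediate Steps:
l(Y) = Y/(1 + Y)
w(G, m) = G*(8*m + 8*G/5) (w(G, m) = (sqrt(3 + 1)*(((4/(1 + 4))*G + 3*m) + m))*G = (sqrt(4)*(((4/5)*G + 3*m) + m))*G = (2*(((4*(1/5))*G + 3*m) + m))*G = (2*((4*G/5 + 3*m) + m))*G = (2*((3*m + 4*G/5) + m))*G = (2*(4*m + 4*G/5))*G = (8*m + 8*G/5)*G = G*(8*m + 8*G/5))
w(-191, -116) + 18383 = (8/5)*(-191)*(-191 + 5*(-116)) + 18383 = (8/5)*(-191)*(-191 - 580) + 18383 = (8/5)*(-191)*(-771) + 18383 = 1178088/5 + 18383 = 1270003/5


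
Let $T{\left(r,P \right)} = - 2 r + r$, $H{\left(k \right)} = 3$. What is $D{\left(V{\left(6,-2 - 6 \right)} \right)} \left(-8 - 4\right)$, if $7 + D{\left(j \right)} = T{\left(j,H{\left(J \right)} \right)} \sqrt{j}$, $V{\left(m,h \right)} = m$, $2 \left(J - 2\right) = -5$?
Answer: $84 + 72 \sqrt{6} \approx 260.36$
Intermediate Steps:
$J = - \frac{1}{2}$ ($J = 2 + \frac{1}{2} \left(-5\right) = 2 - \frac{5}{2} = - \frac{1}{2} \approx -0.5$)
$T{\left(r,P \right)} = - r$
$D{\left(j \right)} = -7 - j^{\frac{3}{2}}$ ($D{\left(j \right)} = -7 + - j \sqrt{j} = -7 - j^{\frac{3}{2}}$)
$D{\left(V{\left(6,-2 - 6 \right)} \right)} \left(-8 - 4\right) = \left(-7 - 6^{\frac{3}{2}}\right) \left(-8 - 4\right) = \left(-7 - 6 \sqrt{6}\right) \left(-12\right) = 84 + 72 \sqrt{6}$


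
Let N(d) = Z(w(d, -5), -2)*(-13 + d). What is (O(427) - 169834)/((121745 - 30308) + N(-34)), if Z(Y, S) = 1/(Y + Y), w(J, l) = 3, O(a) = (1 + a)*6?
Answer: -1003596/548575 ≈ -1.8295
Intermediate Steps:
O(a) = 6 + 6*a
Z(Y, S) = 1/(2*Y)
N(d) = -13/6 + d/6 (N(d) = ((½)/3)*(-13 + d) = ((½)*(⅓))*(-13 + d) = (-13 + d)/6 = -13/6 + d/6)
(O(427) - 169834)/((121745 - 30308) + N(-34)) = ((6 + 6*427) - 169834)/((121745 - 30308) + (-13/6 + (⅙)*(-34))) = ((6 + 2562) - 169834)/(91437 + (-13/6 - 17/3)) = (2568 - 169834)/(91437 - 47/6) = -167266/548575/6 = -167266*6/548575 = -1003596/548575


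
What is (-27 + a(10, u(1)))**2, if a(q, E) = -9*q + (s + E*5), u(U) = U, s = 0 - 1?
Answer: 12769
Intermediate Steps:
s = -1
a(q, E) = -1 - 9*q + 5*E (a(q, E) = -9*q + (-1 + E*5) = -9*q + (-1 + 5*E) = -1 - 9*q + 5*E)
(-27 + a(10, u(1)))**2 = (-27 + (-1 - 9*10 + 5*1))**2 = (-27 + (-1 - 90 + 5))**2 = (-27 - 86)**2 = (-113)**2 = 12769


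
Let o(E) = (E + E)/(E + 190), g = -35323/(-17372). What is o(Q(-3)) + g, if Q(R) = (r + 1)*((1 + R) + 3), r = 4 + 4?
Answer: 7341973/3457028 ≈ 2.1238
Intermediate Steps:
r = 8
g = 35323/17372 (g = -35323*(-1/17372) = 35323/17372 ≈ 2.0333)
Q(R) = 36 + 9*R (Q(R) = (8 + 1)*((1 + R) + 3) = 9*(4 + R) = 36 + 9*R)
o(E) = 2*E/(190 + E) (o(E) = (2*E)/(190 + E) = 2*E/(190 + E))
o(Q(-3)) + g = 2*(36 + 9*(-3))/(190 + (36 + 9*(-3))) + 35323/17372 = 2*(36 - 27)/(190 + (36 - 27)) + 35323/17372 = 2*9/(190 + 9) + 35323/17372 = 2*9/199 + 35323/17372 = 2*9*(1/199) + 35323/17372 = 18/199 + 35323/17372 = 7341973/3457028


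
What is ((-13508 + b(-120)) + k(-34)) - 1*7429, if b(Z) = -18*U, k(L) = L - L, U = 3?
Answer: -20991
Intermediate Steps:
k(L) = 0
b(Z) = -54 (b(Z) = -18*3 = -54)
((-13508 + b(-120)) + k(-34)) - 1*7429 = ((-13508 - 54) + 0) - 1*7429 = (-13562 + 0) - 7429 = -13562 - 7429 = -20991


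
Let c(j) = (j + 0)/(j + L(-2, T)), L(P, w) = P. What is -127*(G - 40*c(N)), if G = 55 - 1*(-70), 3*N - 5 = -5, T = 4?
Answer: -15875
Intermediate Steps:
N = 0 (N = 5/3 + (1/3)*(-5) = 5/3 - 5/3 = 0)
c(j) = j/(-2 + j) (c(j) = (j + 0)/(j - 2) = j/(-2 + j))
G = 125 (G = 55 + 70 = 125)
-127*(G - 40*c(N)) = -127*(125 - 0/(-2 + 0)) = -127*(125 - 0/(-2)) = -127*(125 - 0*(-1)/2) = -127*(125 - 40*0) = -127*(125 + 0) = -127*125 = -15875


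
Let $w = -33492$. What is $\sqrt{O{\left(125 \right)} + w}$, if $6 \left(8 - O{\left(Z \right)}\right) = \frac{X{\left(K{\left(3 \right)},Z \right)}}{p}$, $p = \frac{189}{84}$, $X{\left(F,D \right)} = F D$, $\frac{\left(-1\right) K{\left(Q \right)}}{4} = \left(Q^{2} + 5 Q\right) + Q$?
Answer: $2 i \sqrt{8121} \approx 180.23 i$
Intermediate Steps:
$K{\left(Q \right)} = - 24 Q - 4 Q^{2}$ ($K{\left(Q \right)} = - 4 \left(\left(Q^{2} + 5 Q\right) + Q\right) = - 4 \left(Q^{2} + 6 Q\right) = - 24 Q - 4 Q^{2}$)
$X{\left(F,D \right)} = D F$
$p = \frac{9}{4}$ ($p = 189 \cdot \frac{1}{84} = \frac{9}{4} \approx 2.25$)
$O{\left(Z \right)} = 8 + 8 Z$ ($O{\left(Z \right)} = 8 - \frac{Z \left(\left(-4\right) 3 \left(6 + 3\right)\right) \frac{1}{\frac{9}{4}}}{6} = 8 - \frac{Z \left(\left(-4\right) 3 \cdot 9\right) \frac{4}{9}}{6} = 8 - \frac{Z \left(-108\right) \frac{4}{9}}{6} = 8 - \frac{- 108 Z \frac{4}{9}}{6} = 8 - \frac{\left(-48\right) Z}{6} = 8 + 8 Z$)
$\sqrt{O{\left(125 \right)} + w} = \sqrt{\left(8 + 8 \cdot 125\right) - 33492} = \sqrt{\left(8 + 1000\right) - 33492} = \sqrt{1008 - 33492} = \sqrt{-32484} = 2 i \sqrt{8121}$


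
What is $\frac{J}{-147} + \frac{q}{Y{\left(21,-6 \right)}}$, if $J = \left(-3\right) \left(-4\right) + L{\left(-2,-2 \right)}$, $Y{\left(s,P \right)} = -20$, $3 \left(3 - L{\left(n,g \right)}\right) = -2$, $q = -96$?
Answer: $\frac{10349}{2205} \approx 4.6934$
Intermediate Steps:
$L{\left(n,g \right)} = \frac{11}{3}$ ($L{\left(n,g \right)} = 3 - - \frac{2}{3} = 3 + \frac{2}{3} = \frac{11}{3}$)
$J = \frac{47}{3}$ ($J = \left(-3\right) \left(-4\right) + \frac{11}{3} = 12 + \frac{11}{3} = \frac{47}{3} \approx 15.667$)
$\frac{J}{-147} + \frac{q}{Y{\left(21,-6 \right)}} = \frac{47}{3 \left(-147\right)} - \frac{96}{-20} = \frac{47}{3} \left(- \frac{1}{147}\right) - - \frac{24}{5} = - \frac{47}{441} + \frac{24}{5} = \frac{10349}{2205}$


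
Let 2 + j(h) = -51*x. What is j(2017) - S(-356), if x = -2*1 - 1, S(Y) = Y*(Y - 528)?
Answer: -314553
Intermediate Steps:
S(Y) = Y*(-528 + Y)
x = -3 (x = -2 - 1 = -3)
j(h) = 151 (j(h) = -2 - 51*(-3) = -2 + 153 = 151)
j(2017) - S(-356) = 151 - (-356)*(-528 - 356) = 151 - (-356)*(-884) = 151 - 1*314704 = 151 - 314704 = -314553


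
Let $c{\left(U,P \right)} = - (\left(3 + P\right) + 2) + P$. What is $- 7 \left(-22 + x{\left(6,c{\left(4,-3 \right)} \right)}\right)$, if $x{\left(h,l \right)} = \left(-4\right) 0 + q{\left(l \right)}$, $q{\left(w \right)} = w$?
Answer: $189$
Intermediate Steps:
$c{\left(U,P \right)} = -5$ ($c{\left(U,P \right)} = - (5 + P) + P = \left(-5 - P\right) + P = -5$)
$x{\left(h,l \right)} = l$ ($x{\left(h,l \right)} = \left(-4\right) 0 + l = 0 + l = l$)
$- 7 \left(-22 + x{\left(6,c{\left(4,-3 \right)} \right)}\right) = - 7 \left(-22 - 5\right) = \left(-7\right) \left(-27\right) = 189$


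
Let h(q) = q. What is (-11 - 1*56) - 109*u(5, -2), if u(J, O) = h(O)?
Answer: 151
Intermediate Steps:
u(J, O) = O
(-11 - 1*56) - 109*u(5, -2) = (-11 - 1*56) - 109*(-2) = (-11 - 56) + 218 = -67 + 218 = 151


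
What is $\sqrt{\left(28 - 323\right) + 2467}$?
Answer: $2 \sqrt{543} \approx 46.605$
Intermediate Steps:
$\sqrt{\left(28 - 323\right) + 2467} = \sqrt{-295 + 2467} = \sqrt{2172} = 2 \sqrt{543}$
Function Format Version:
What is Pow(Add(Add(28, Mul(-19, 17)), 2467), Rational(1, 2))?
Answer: Mul(2, Pow(543, Rational(1, 2))) ≈ 46.605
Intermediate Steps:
Pow(Add(Add(28, Mul(-19, 17)), 2467), Rational(1, 2)) = Pow(Add(Add(28, -323), 2467), Rational(1, 2)) = Pow(Add(-295, 2467), Rational(1, 2)) = Pow(2172, Rational(1, 2)) = Mul(2, Pow(543, Rational(1, 2)))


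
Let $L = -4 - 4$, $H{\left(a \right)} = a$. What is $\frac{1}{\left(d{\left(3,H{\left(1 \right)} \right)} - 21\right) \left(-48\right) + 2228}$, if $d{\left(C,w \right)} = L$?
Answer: $\frac{1}{3620} \approx 0.00027624$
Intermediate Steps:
$L = -8$
$d{\left(C,w \right)} = -8$
$\frac{1}{\left(d{\left(3,H{\left(1 \right)} \right)} - 21\right) \left(-48\right) + 2228} = \frac{1}{\left(-8 - 21\right) \left(-48\right) + 2228} = \frac{1}{\left(-29\right) \left(-48\right) + 2228} = \frac{1}{1392 + 2228} = \frac{1}{3620}$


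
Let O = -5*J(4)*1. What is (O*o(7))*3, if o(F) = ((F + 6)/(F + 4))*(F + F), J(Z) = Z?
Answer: -10920/11 ≈ -992.73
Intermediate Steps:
o(F) = 2*F*(6 + F)/(4 + F) (o(F) = ((6 + F)/(4 + F))*(2*F) = 2*F*(6 + F)/(4 + F))
O = -20 (O = -5*4*1 = -20*1 = -20)
(O*o(7))*3 = -40*7*(6 + 7)/(4 + 7)*3 = -40*7*13/11*3 = -20*182/11*3 = -3640/11*3 = -10920/11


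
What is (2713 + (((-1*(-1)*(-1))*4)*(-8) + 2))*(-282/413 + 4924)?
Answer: 5585557510/413 ≈ 1.3524e+7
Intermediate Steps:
(2713 + (((-1*(-1)*(-1))*4)*(-8) + 2))*(-282/413 + 4924) = (2713 + (((1*(-1))*4)*(-8) + 2))*(-282*1/413 + 4924) = (2713 + (-1*4*(-8) + 2))*(-282/413 + 4924) = (2713 + (-4*(-8) + 2))*(2033330/413) = (2713 + (32 + 2))*(2033330/413) = (2713 + 34)*(2033330/413) = 2747*(2033330/413) = 5585557510/413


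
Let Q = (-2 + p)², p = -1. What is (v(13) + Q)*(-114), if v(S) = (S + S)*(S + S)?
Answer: -78090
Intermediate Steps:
Q = 9 (Q = (-2 - 1)² = (-3)² = 9)
v(S) = 4*S² (v(S) = (2*S)*(2*S) = 4*S²)
(v(13) + Q)*(-114) = (4*13² + 9)*(-114) = (4*169 + 9)*(-114) = (676 + 9)*(-114) = 685*(-114) = -78090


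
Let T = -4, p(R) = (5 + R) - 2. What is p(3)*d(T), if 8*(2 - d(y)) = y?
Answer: 15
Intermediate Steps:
p(R) = 3 + R
d(y) = 2 - y/8
p(3)*d(T) = (3 + 3)*(2 - ⅛*(-4)) = 6*(2 + ½) = 6*(5/2) = 15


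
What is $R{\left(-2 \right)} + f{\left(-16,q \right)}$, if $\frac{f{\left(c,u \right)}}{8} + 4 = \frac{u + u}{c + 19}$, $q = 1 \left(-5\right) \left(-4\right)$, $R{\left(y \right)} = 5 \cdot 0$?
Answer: $\frac{224}{3} \approx 74.667$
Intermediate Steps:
$R{\left(y \right)} = 0$
$q = 20$ ($q = \left(-5\right) \left(-4\right) = 20$)
$f{\left(c,u \right)} = -32 + \frac{16 u}{19 + c}$ ($f{\left(c,u \right)} = -32 + 8 \frac{u + u}{c + 19} = -32 + 8 \frac{2 u}{19 + c} = -32 + \frac{16 u}{19 + c}$)
$R{\left(-2 \right)} + f{\left(-16,q \right)} = 0 + \frac{16 \left(-38 + 20 - -32\right)}{19 - 16} = 0 + \frac{16 \left(-38 + 20 + 32\right)}{3} = 0 + 16 \cdot \frac{1}{3} \cdot 14 = 0 + \frac{224}{3} = \frac{224}{3}$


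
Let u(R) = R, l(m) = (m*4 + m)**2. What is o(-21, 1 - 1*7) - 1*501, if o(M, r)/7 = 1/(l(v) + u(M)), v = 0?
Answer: -1504/3 ≈ -501.33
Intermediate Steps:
l(m) = 25*m**2 (l(m) = (4*m + m)**2 = (5*m)**2 = 25*m**2)
o(M, r) = 7/M (o(M, r) = 7/(25*0**2 + M) = 7/(25*0 + M) = 7/(0 + M) = 7/M)
o(-21, 1 - 1*7) - 1*501 = 7/(-21) - 1*501 = 7*(-1/21) - 501 = -1/3 - 501 = -1504/3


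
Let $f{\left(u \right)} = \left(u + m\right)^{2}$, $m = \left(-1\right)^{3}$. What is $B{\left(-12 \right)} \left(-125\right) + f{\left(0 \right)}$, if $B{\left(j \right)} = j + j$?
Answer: $3001$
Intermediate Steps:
$m = -1$
$B{\left(j \right)} = 2 j$
$f{\left(u \right)} = \left(-1 + u\right)^{2}$ ($f{\left(u \right)} = \left(u - 1\right)^{2} = \left(-1 + u\right)^{2}$)
$B{\left(-12 \right)} \left(-125\right) + f{\left(0 \right)} = 2 \left(-12\right) \left(-125\right) + \left(-1 + 0\right)^{2} = \left(-24\right) \left(-125\right) + \left(-1\right)^{2} = 3000 + 1 = 3001$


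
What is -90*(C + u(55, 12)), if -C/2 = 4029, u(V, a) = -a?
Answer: 726300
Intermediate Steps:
C = -8058 (C = -2*4029 = -8058)
-90*(C + u(55, 12)) = -90*(-8058 - 1*12) = -90*(-8058 - 12) = -90*(-8070) = 726300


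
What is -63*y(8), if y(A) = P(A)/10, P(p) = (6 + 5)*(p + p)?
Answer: -5544/5 ≈ -1108.8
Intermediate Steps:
P(p) = 22*p (P(p) = 11*(2*p) = 22*p)
y(A) = 11*A/5 (y(A) = (22*A)/10 = (22*A)*(⅒) = 11*A/5)
-63*y(8) = -693*8/5 = -63*88/5 = -5544/5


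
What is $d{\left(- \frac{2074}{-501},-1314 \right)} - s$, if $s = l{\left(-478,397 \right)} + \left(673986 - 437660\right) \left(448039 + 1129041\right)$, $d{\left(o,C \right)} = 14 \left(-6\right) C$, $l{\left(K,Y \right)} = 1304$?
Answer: $-372704899008$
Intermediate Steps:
$d{\left(o,C \right)} = - 84 C$
$s = 372705009384$ ($s = 1304 + \left(673986 - 437660\right) \left(448039 + 1129041\right) = 1304 + 236326 \cdot 1577080 = 1304 + 372705008080 = 372705009384$)
$d{\left(- \frac{2074}{-501},-1314 \right)} - s = \left(-84\right) \left(-1314\right) - 372705009384 = 110376 - 372705009384 = -372704899008$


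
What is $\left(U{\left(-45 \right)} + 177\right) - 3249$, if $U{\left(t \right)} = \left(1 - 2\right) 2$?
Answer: $-3074$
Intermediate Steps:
$U{\left(t \right)} = -2$ ($U{\left(t \right)} = \left(-1\right) 2 = -2$)
$\left(U{\left(-45 \right)} + 177\right) - 3249 = \left(-2 + 177\right) - 3249 = 175 - 3249 = -3074$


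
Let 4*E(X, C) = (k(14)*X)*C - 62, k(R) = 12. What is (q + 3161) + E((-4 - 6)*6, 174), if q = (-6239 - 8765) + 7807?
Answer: -70743/2 ≈ -35372.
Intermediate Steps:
E(X, C) = -31/2 + 3*C*X (E(X, C) = ((12*X)*C - 62)/4 = (12*C*X - 62)/4 = (-62 + 12*C*X)/4 = -31/2 + 3*C*X)
q = -7197 (q = -15004 + 7807 = -7197)
(q + 3161) + E((-4 - 6)*6, 174) = (-7197 + 3161) + (-31/2 + 3*174*((-4 - 6)*6)) = -4036 + (-31/2 + 3*174*(-10*6)) = -4036 + (-31/2 + 3*174*(-60)) = -4036 + (-31/2 - 31320) = -4036 - 62671/2 = -70743/2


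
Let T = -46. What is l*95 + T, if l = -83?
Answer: -7931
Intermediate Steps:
l*95 + T = -83*95 - 46 = -7885 - 46 = -7931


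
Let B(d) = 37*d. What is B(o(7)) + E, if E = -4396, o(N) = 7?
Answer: -4137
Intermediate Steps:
B(o(7)) + E = 37*7 - 4396 = 259 - 4396 = -4137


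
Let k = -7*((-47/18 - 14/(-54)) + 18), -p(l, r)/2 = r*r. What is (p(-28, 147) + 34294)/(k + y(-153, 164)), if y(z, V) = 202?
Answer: -481896/4993 ≈ -96.514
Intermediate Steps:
p(l, r) = -2*r² (p(l, r) = -2*r*r = -2*r²)
k = -5915/54 (k = -7*((-47*1/18 - 14*(-1/54)) + 18) = -7*((-47/18 + 7/27) + 18) = -7*(-127/54 + 18) = -7*845/54 = -5915/54 ≈ -109.54)
(p(-28, 147) + 34294)/(k + y(-153, 164)) = (-2*147² + 34294)/(-5915/54 + 202) = (-2*21609 + 34294)/(4993/54) = (-43218 + 34294)*(54/4993) = -8924*54/4993 = -481896/4993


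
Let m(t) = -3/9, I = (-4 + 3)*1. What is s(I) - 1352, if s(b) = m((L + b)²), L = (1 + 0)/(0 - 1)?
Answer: -4057/3 ≈ -1352.3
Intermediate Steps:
L = -1 (L = 1/(-1) = 1*(-1) = -1)
I = -1 (I = -1*1 = -1)
m(t) = -⅓ (m(t) = -3*⅑ = -⅓)
s(b) = -⅓
s(I) - 1352 = -⅓ - 1352 = -4057/3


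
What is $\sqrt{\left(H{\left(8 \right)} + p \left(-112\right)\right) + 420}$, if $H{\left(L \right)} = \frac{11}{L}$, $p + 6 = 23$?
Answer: $\frac{i \sqrt{23722}}{4} \approx 38.505 i$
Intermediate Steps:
$p = 17$ ($p = -6 + 23 = 17$)
$\sqrt{\left(H{\left(8 \right)} + p \left(-112\right)\right) + 420} = \sqrt{\left(\frac{11}{8} + 17 \left(-112\right)\right) + 420} = \sqrt{\left(11 \cdot \frac{1}{8} - 1904\right) + 420} = \sqrt{\left(\frac{11}{8} - 1904\right) + 420} = \sqrt{- \frac{15221}{8} + 420} = \sqrt{- \frac{11861}{8}} = \frac{i \sqrt{23722}}{4}$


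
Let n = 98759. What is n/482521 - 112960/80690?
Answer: -4653670845/3893461949 ≈ -1.1953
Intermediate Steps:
n/482521 - 112960/80690 = 98759/482521 - 112960/80690 = 98759*(1/482521) - 112960*1/80690 = 98759/482521 - 11296/8069 = -4653670845/3893461949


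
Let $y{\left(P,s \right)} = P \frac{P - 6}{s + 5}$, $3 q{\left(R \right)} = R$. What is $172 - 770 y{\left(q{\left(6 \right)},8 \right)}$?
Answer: $\frac{8396}{13} \approx 645.85$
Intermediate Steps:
$q{\left(R \right)} = \frac{R}{3}$
$y{\left(P,s \right)} = \frac{P \left(-6 + P\right)}{5 + s}$ ($y{\left(P,s \right)} = P \frac{-6 + P}{5 + s} = \frac{P \left(-6 + P\right)}{5 + s}$)
$172 - 770 y{\left(q{\left(6 \right)},8 \right)} = 172 - 770 \frac{\frac{1}{3} \cdot 6 \left(-6 + \frac{1}{3} \cdot 6\right)}{5 + 8} = 172 - 770 \frac{2 \left(-6 + 2\right)}{13} = 172 - 770 \cdot 2 \cdot \frac{1}{13} \left(-4\right) = 172 - - \frac{6160}{13} = 172 + \frac{6160}{13} = \frac{8396}{13}$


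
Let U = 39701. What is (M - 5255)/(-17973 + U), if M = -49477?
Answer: -13683/5432 ≈ -2.5190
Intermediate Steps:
(M - 5255)/(-17973 + U) = (-49477 - 5255)/(-17973 + 39701) = -54732/21728 = -54732*1/21728 = -13683/5432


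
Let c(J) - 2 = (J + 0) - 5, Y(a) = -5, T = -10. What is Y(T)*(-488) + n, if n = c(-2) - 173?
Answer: 2262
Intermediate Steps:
c(J) = -3 + J (c(J) = 2 + ((J + 0) - 5) = 2 + (J - 5) = 2 + (-5 + J) = -3 + J)
n = -178 (n = (-3 - 2) - 173 = -5 - 173 = -178)
Y(T)*(-488) + n = -5*(-488) - 178 = 2440 - 178 = 2262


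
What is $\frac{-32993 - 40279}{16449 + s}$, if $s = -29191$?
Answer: $\frac{36636}{6371} \approx 5.7504$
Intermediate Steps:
$\frac{-32993 - 40279}{16449 + s} = \frac{-32993 - 40279}{16449 - 29191} = - \frac{73272}{-12742} = \left(-73272\right) \left(- \frac{1}{12742}\right) = \frac{36636}{6371}$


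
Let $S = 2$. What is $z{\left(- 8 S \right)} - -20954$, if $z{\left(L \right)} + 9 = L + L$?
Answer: $20913$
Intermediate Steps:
$z{\left(L \right)} = -9 + 2 L$ ($z{\left(L \right)} = -9 + \left(L + L\right) = -9 + 2 L$)
$z{\left(- 8 S \right)} - -20954 = \left(-9 + 2 \left(\left(-8\right) 2\right)\right) - -20954 = \left(-9 + 2 \left(-16\right)\right) + 20954 = \left(-9 - 32\right) + 20954 = -41 + 20954 = 20913$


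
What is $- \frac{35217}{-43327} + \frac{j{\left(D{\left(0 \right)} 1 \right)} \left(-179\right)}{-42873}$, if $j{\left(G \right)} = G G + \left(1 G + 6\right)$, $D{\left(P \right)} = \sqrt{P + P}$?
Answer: $\frac{518797213}{619186157} \approx 0.83787$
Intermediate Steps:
$D{\left(P \right)} = \sqrt{2} \sqrt{P}$ ($D{\left(P \right)} = \sqrt{2 P} = \sqrt{2} \sqrt{P}$)
$j{\left(G \right)} = 6 + G + G^{2}$ ($j{\left(G \right)} = G^{2} + \left(G + 6\right) = G^{2} + \left(6 + G\right) = 6 + G + G^{2}$)
$- \frac{35217}{-43327} + \frac{j{\left(D{\left(0 \right)} 1 \right)} \left(-179\right)}{-42873} = - \frac{35217}{-43327} + \frac{\left(6 + \sqrt{2} \sqrt{0} \cdot 1 + \left(\sqrt{2} \sqrt{0} \cdot 1\right)^{2}\right) \left(-179\right)}{-42873} = \left(-35217\right) \left(- \frac{1}{43327}\right) + \left(6 + \sqrt{2} \cdot 0 \cdot 1 + \left(\sqrt{2} \cdot 0 \cdot 1\right)^{2}\right) \left(-179\right) \left(- \frac{1}{42873}\right) = \frac{35217}{43327} + \left(6 + 0 \cdot 1 + \left(0 \cdot 1\right)^{2}\right) \left(-179\right) \left(- \frac{1}{42873}\right) = \frac{35217}{43327} + \left(6 + 0 + 0^{2}\right) \left(-179\right) \left(- \frac{1}{42873}\right) = \frac{35217}{43327} + \left(6 + 0 + 0\right) \left(-179\right) \left(- \frac{1}{42873}\right) = \frac{35217}{43327} + 6 \left(-179\right) \left(- \frac{1}{42873}\right) = \frac{35217}{43327} - - \frac{358}{14291} = \frac{35217}{43327} + \frac{358}{14291} = \frac{518797213}{619186157}$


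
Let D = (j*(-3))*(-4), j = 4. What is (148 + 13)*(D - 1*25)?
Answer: 3703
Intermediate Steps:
D = 48 (D = (4*(-3))*(-4) = -12*(-4) = 48)
(148 + 13)*(D - 1*25) = (148 + 13)*(48 - 1*25) = 161*(48 - 25) = 161*23 = 3703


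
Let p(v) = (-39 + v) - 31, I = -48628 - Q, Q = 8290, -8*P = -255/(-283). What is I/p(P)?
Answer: 128862352/158735 ≈ 811.81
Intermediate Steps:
P = -255/2264 (P = -(-255)/(8*(-283)) = -(-255)*(-1)/(8*283) = -1/8*255/283 = -255/2264 ≈ -0.11263)
I = -56918 (I = -48628 - 1*8290 = -48628 - 8290 = -56918)
p(v) = -70 + v
I/p(P) = -56918/(-70 - 255/2264) = -56918/(-158735/2264) = -56918*(-2264/158735) = 128862352/158735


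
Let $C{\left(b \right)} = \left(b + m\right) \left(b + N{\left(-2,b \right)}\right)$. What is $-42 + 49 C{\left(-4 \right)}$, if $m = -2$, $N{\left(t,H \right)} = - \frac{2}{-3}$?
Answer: $938$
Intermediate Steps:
$N{\left(t,H \right)} = \frac{2}{3}$ ($N{\left(t,H \right)} = \left(-2\right) \left(- \frac{1}{3}\right) = \frac{2}{3}$)
$C{\left(b \right)} = \left(-2 + b\right) \left(\frac{2}{3} + b\right)$ ($C{\left(b \right)} = \left(b - 2\right) \left(b + \frac{2}{3}\right) = \left(-2 + b\right) \left(\frac{2}{3} + b\right)$)
$-42 + 49 C{\left(-4 \right)} = -42 + 49 \left(- \frac{4}{3} + \left(-4\right)^{2} - - \frac{16}{3}\right) = -42 + 49 \left(- \frac{4}{3} + 16 + \frac{16}{3}\right) = -42 + 49 \cdot 20 = -42 + 980 = 938$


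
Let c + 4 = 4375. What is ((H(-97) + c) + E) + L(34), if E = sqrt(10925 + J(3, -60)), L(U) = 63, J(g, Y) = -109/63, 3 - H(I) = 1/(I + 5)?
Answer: 408205/92 + sqrt(4817162)/21 ≈ 4541.5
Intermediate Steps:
c = 4371 (c = -4 + 4375 = 4371)
H(I) = 3 - 1/(5 + I) (H(I) = 3 - 1/(I + 5) = 3 - 1/(5 + I))
J(g, Y) = -109/63 (J(g, Y) = -109*1/63 = -109/63)
E = sqrt(4817162)/21 (E = sqrt(10925 - 109/63) = sqrt(688166/63) = sqrt(4817162)/21 ≈ 104.51)
((H(-97) + c) + E) + L(34) = (((14 + 3*(-97))/(5 - 97) + 4371) + sqrt(4817162)/21) + 63 = (((14 - 291)/(-92) + 4371) + sqrt(4817162)/21) + 63 = ((-1/92*(-277) + 4371) + sqrt(4817162)/21) + 63 = ((277/92 + 4371) + sqrt(4817162)/21) + 63 = (402409/92 + sqrt(4817162)/21) + 63 = 408205/92 + sqrt(4817162)/21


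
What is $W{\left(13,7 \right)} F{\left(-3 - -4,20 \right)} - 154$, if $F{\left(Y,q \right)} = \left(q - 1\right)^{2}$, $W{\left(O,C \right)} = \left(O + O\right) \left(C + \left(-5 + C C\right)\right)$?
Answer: $478532$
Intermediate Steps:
$W{\left(O,C \right)} = 2 O \left(-5 + C + C^{2}\right)$ ($W{\left(O,C \right)} = 2 O \left(C + \left(-5 + C^{2}\right)\right) = 2 O \left(-5 + C + C^{2}\right)$)
$F{\left(Y,q \right)} = \left(-1 + q\right)^{2}$
$W{\left(13,7 \right)} F{\left(-3 - -4,20 \right)} - 154 = 2 \cdot 13 \left(-5 + 7 + 7^{2}\right) \left(-1 + 20\right)^{2} - 154 = 2 \cdot 13 \left(-5 + 7 + 49\right) 19^{2} - 154 = 2 \cdot 13 \cdot 51 \cdot 361 - 154 = 1326 \cdot 361 - 154 = 478686 - 154 = 478532$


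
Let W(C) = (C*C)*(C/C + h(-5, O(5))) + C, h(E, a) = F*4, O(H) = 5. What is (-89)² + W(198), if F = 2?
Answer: 360955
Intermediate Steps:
h(E, a) = 8 (h(E, a) = 2*4 = 8)
W(C) = C + 9*C² (W(C) = (C*C)*(C/C + 8) + C = C²*(1 + 8) + C = C²*9 + C = 9*C² + C = C + 9*C²)
(-89)² + W(198) = (-89)² + 198*(1 + 9*198) = 7921 + 198*(1 + 1782) = 7921 + 198*1783 = 7921 + 353034 = 360955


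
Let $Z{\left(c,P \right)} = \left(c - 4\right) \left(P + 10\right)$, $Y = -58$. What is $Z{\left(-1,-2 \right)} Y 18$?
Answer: $41760$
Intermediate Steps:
$Z{\left(c,P \right)} = \left(-4 + c\right) \left(10 + P\right)$
$Z{\left(-1,-2 \right)} Y 18 = \left(-40 - -8 + 10 \left(-1\right) - -2\right) \left(-58\right) 18 = \left(-40 + 8 - 10 + 2\right) \left(-58\right) 18 = \left(-40\right) \left(-58\right) 18 = 2320 \cdot 18 = 41760$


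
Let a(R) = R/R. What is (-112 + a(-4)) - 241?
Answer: -352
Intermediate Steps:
a(R) = 1
(-112 + a(-4)) - 241 = (-112 + 1) - 241 = -111 - 241 = -352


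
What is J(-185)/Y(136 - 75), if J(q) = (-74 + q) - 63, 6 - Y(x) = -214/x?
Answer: -9821/290 ≈ -33.866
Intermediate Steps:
Y(x) = 6 + 214/x (Y(x) = 6 - (-214)/x = 6 + 214/x)
J(q) = -137 + q
J(-185)/Y(136 - 75) = (-137 - 185)/(6 + 214/(136 - 75)) = -322/(6 + 214/61) = -322/580/61 = -322*61/580 = -9821/290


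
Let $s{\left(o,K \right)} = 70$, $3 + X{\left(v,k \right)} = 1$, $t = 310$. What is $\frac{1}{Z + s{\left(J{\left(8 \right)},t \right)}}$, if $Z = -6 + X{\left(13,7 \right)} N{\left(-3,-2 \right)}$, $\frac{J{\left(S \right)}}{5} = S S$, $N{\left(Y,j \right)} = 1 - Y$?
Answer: $\frac{1}{56} \approx 0.017857$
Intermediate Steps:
$X{\left(v,k \right)} = -2$ ($X{\left(v,k \right)} = -3 + 1 = -2$)
$J{\left(S \right)} = 5 S^{2}$ ($J{\left(S \right)} = 5 S S = 5 S^{2}$)
$Z = -14$ ($Z = -6 - 2 \left(1 - -3\right) = -6 - 2 \left(1 + 3\right) = -6 - 8 = -14$)
$\frac{1}{Z + s{\left(J{\left(8 \right)},t \right)}} = \frac{1}{-14 + 70} = \frac{1}{56}$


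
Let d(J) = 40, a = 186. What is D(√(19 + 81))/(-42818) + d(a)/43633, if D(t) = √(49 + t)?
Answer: 40/43633 - √59/42818 ≈ 0.00073735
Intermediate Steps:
D(√(19 + 81))/(-42818) + d(a)/43633 = √(49 + √(19 + 81))/(-42818) + 40/43633 = √(49 + √100)*(-1/42818) + 40*(1/43633) = √(49 + 10)*(-1/42818) + 40/43633 = √59*(-1/42818) + 40/43633 = -√59/42818 + 40/43633 = 40/43633 - √59/42818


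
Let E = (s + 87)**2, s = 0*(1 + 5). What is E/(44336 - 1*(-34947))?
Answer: 7569/79283 ≈ 0.095468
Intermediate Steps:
s = 0 (s = 0*6 = 0)
E = 7569 (E = (0 + 87)**2 = 87**2 = 7569)
E/(44336 - 1*(-34947)) = 7569/(44336 - 1*(-34947)) = 7569/(44336 + 34947) = 7569/79283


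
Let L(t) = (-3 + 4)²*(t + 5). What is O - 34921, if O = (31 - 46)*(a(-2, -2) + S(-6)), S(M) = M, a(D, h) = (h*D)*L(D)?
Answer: -35011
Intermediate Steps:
L(t) = 5 + t (L(t) = 1²*(5 + t) = 1*(5 + t) = 5 + t)
a(D, h) = D*h*(5 + D) (a(D, h) = (h*D)*(5 + D) = (D*h)*(5 + D) = D*h*(5 + D))
O = -90 (O = (31 - 46)*(-2*(-2)*(5 - 2) - 6) = -15*(-2*(-2)*3 - 6) = -15*(12 - 6) = -15*6 = -90)
O - 34921 = -90 - 34921 = -35011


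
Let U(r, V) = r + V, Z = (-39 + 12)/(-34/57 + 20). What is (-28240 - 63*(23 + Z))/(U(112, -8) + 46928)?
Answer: -4677011/7431056 ≈ -0.62939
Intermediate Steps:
Z = -1539/1106 (Z = -27/(-34*1/57 + 20) = -27/(-34/57 + 20) = -27/1106/57 = -27*57/1106 = -1539/1106 ≈ -1.3915)
U(r, V) = V + r
(-28240 - 63*(23 + Z))/(U(112, -8) + 46928) = (-28240 - 63*(23 - 1539/1106))/((-8 + 112) + 46928) = (-28240 - 63*23899/1106)/(104 + 46928) = (-28240 - 215091/158)/47032 = -4677011/158*1/47032 = -4677011/7431056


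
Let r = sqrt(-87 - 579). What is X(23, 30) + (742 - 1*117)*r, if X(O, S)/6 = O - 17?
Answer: 36 + 1875*I*sqrt(74) ≈ 36.0 + 16129.0*I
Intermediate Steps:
X(O, S) = -102 + 6*O (X(O, S) = 6*(O - 17) = 6*(-17 + O) = -102 + 6*O)
r = 3*I*sqrt(74) (r = sqrt(-666) = 3*I*sqrt(74) ≈ 25.807*I)
X(23, 30) + (742 - 1*117)*r = (-102 + 6*23) + (742 - 1*117)*(3*I*sqrt(74)) = (-102 + 138) + (742 - 117)*(3*I*sqrt(74)) = 36 + 625*(3*I*sqrt(74)) = 36 + 1875*I*sqrt(74)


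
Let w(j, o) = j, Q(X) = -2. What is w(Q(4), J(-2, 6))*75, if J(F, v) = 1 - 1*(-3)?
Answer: -150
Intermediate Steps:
J(F, v) = 4 (J(F, v) = 1 + 3 = 4)
w(Q(4), J(-2, 6))*75 = -2*75 = -150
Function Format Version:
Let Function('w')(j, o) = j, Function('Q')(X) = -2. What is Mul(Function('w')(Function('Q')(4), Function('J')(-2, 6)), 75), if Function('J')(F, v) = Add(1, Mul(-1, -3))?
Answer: -150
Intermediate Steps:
Function('J')(F, v) = 4 (Function('J')(F, v) = Add(1, 3) = 4)
Mul(Function('w')(Function('Q')(4), Function('J')(-2, 6)), 75) = Mul(-2, 75) = -150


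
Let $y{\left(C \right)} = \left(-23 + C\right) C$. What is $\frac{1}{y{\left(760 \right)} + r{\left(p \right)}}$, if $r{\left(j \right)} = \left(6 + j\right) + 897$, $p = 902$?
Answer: $\frac{1}{561925} \approx 1.7796 \cdot 10^{-6}$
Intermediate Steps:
$y{\left(C \right)} = C \left(-23 + C\right)$
$r{\left(j \right)} = 903 + j$
$\frac{1}{y{\left(760 \right)} + r{\left(p \right)}} = \frac{1}{760 \left(-23 + 760\right) + \left(903 + 902\right)} = \frac{1}{760 \cdot 737 + 1805} = \frac{1}{560120 + 1805} = \frac{1}{561925}$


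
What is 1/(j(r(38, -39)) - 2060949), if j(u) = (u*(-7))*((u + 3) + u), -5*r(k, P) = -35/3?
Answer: -9/18549668 ≈ -4.8518e-7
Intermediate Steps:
r(k, P) = 7/3 (r(k, P) = -(-7)/3 = -1/5*(-35/3) = 7/3)
j(u) = -7*u*(3 + 2*u) (j(u) = (-7*u)*((3 + u) + u) = (-7*u)*(3 + 2*u) = -7*u*(3 + 2*u))
1/(j(r(38, -39)) - 2060949) = 1/(-7*7/3*(3 + 2*(7/3)) - 2060949) = 1/(-7*7/3*(3 + 14/3) - 2060949) = 1/(-7*7/3*23/3 - 2060949) = 1/(-1127/9 - 2060949) = 1/(-18549668/9) = -9/18549668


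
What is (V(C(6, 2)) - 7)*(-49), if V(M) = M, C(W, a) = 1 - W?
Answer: 588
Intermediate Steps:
(V(C(6, 2)) - 7)*(-49) = ((1 - 1*6) - 7)*(-49) = ((1 - 6) - 7)*(-49) = (-5 - 7)*(-49) = -12*(-49) = 588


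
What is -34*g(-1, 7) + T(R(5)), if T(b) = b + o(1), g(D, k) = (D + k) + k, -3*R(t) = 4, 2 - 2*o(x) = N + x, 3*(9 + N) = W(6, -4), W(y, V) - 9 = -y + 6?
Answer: -2639/6 ≈ -439.83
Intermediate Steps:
W(y, V) = 15 - y (W(y, V) = 9 + (-y + 6) = 9 + (6 - y) = 15 - y)
N = -6 (N = -9 + (15 - 1*6)/3 = -9 + (15 - 6)/3 = -9 + (⅓)*9 = -9 + 3 = -6)
o(x) = 4 - x/2 (o(x) = 1 - (-6 + x)/2 = 1 + (3 - x/2) = 4 - x/2)
R(t) = -4/3 (R(t) = -⅓*4 = -4/3)
g(D, k) = D + 2*k
T(b) = 7/2 + b (T(b) = b + (4 - ½*1) = b + (4 - ½) = b + 7/2 = 7/2 + b)
-34*g(-1, 7) + T(R(5)) = -34*(-1 + 2*7) + (7/2 - 4/3) = -34*(-1 + 14) + 13/6 = -34*13 + 13/6 = -442 + 13/6 = -2639/6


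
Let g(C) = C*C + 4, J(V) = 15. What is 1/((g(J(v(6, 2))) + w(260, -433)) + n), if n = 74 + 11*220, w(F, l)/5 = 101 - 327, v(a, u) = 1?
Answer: 1/1593 ≈ 0.00062775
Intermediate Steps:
w(F, l) = -1130 (w(F, l) = 5*(101 - 327) = 5*(-226) = -1130)
g(C) = 4 + C**2 (g(C) = C**2 + 4 = 4 + C**2)
n = 2494 (n = 74 + 2420 = 2494)
1/((g(J(v(6, 2))) + w(260, -433)) + n) = 1/(((4 + 15**2) - 1130) + 2494) = 1/(((4 + 225) - 1130) + 2494) = 1/((229 - 1130) + 2494) = 1/(-901 + 2494) = 1/1593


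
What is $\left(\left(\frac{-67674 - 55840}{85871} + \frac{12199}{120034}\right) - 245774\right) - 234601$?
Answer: $- \frac{4951450082914397}{10307439614} \approx -4.8038 \cdot 10^{5}$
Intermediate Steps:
$\left(\left(\frac{-67674 - 55840}{85871} + \frac{12199}{120034}\right) - 245774\right) - 234601 = \left(\left(\left(-123514\right) \frac{1}{85871} + 12199 \cdot \frac{1}{120034}\right) - 245774\right) - 234601 = \left(\left(- \frac{123514}{85871} + \frac{12199}{120034}\right) - 245774\right) - 234601 = \left(- \frac{13778339147}{10307439614} - 245774\right) - 234601 = - \frac{2533314442030383}{10307439614} - 234601 = - \frac{4951450082914397}{10307439614}$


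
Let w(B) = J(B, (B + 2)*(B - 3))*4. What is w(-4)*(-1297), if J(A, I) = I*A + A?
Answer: 311280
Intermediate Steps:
J(A, I) = A + A*I (J(A, I) = A*I + A = A + A*I)
w(B) = 4*B*(1 + (-3 + B)*(2 + B)) (w(B) = (B*(1 + (B + 2)*(B - 3)))*4 = (B*(1 + (2 + B)*(-3 + B)))*4 = (B*(1 + (-3 + B)*(2 + B)))*4 = 4*B*(1 + (-3 + B)*(2 + B)))
w(-4)*(-1297) = (4*(-4)*(-5 + (-4)**2 - 1*(-4)))*(-1297) = (4*(-4)*(-5 + 16 + 4))*(-1297) = (4*(-4)*15)*(-1297) = -240*(-1297) = 311280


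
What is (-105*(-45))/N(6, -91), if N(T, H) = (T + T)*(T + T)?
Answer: 525/16 ≈ 32.813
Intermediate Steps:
N(T, H) = 4*T² (N(T, H) = (2*T)*(2*T) = 4*T²)
(-105*(-45))/N(6, -91) = (-105*(-45))/((4*6²)) = 4725/((4*36)) = 4725/144 = 4725*(1/144) = 525/16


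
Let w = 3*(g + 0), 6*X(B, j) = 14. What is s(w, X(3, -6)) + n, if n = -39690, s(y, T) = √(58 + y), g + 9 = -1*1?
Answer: -39690 + 2*√7 ≈ -39685.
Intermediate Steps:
X(B, j) = 7/3 (X(B, j) = (⅙)*14 = 7/3)
g = -10 (g = -9 - 1*1 = -9 - 1 = -10)
w = -30 (w = 3*(-10 + 0) = 3*(-10) = -30)
s(w, X(3, -6)) + n = √(58 - 30) - 39690 = √28 - 39690 = 2*√7 - 39690 = -39690 + 2*√7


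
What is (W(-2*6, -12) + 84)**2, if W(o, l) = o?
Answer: 5184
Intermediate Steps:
(W(-2*6, -12) + 84)**2 = (-2*6 + 84)**2 = (-12 + 84)**2 = 72**2 = 5184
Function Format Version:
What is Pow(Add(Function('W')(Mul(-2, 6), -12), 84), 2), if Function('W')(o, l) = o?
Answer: 5184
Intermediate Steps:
Pow(Add(Function('W')(Mul(-2, 6), -12), 84), 2) = Pow(Add(Mul(-2, 6), 84), 2) = Pow(Add(-12, 84), 2) = Pow(72, 2) = 5184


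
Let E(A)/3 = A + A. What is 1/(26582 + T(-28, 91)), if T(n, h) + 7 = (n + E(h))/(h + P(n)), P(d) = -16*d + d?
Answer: 73/1940049 ≈ 3.7628e-5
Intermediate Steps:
E(A) = 6*A (E(A) = 3*(A + A) = 3*(2*A) = 6*A)
P(d) = -15*d
T(n, h) = -7 + (n + 6*h)/(h - 15*n)
1/(26582 + T(-28, 91)) = 1/(26582 + (-1*91 + 106*(-28))/(91 - 15*(-28))) = 1/(26582 + (-91 - 2968)/(91 + 420)) = 1/(26582 - 3059/511) = 1/(26582 + (1/511)*(-3059)) = 1/(26582 - 437/73) = 1/(1940049/73) = 73/1940049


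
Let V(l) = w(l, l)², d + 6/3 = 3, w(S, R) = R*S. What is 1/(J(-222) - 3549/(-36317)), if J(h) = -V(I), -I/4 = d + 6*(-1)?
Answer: -36317/5810716451 ≈ -6.2500e-6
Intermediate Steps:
d = 1 (d = -2 + 3 = 1)
I = 20 (I = -4*(1 + 6*(-1)) = -4*(1 - 6) = -4*(-5) = 20)
V(l) = l⁴ (V(l) = (l*l)² = (l²)² = l⁴)
J(h) = -160000 (J(h) = -1*20⁴ = -1*160000 = -160000)
1/(J(-222) - 3549/(-36317)) = 1/(-160000 - 3549/(-36317)) = 1/(-160000 - 3549*(-1)/36317) = 1/(-160000 - 1*(-3549/36317)) = 1/(-160000 + 3549/36317) = 1/(-5810716451/36317) = -36317/5810716451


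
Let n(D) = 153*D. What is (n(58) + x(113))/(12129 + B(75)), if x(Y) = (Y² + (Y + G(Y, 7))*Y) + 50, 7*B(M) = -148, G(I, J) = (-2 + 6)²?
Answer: 50778/16951 ≈ 2.9956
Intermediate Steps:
G(I, J) = 16 (G(I, J) = 4² = 16)
B(M) = -148/7 (B(M) = (⅐)*(-148) = -148/7)
x(Y) = 50 + Y² + Y*(16 + Y) (x(Y) = (Y² + (Y + 16)*Y) + 50 = (Y² + (16 + Y)*Y) + 50 = (Y² + Y*(16 + Y)) + 50 = 50 + Y² + Y*(16 + Y))
(n(58) + x(113))/(12129 + B(75)) = (153*58 + (50 + 2*113² + 16*113))/(12129 - 148/7) = (8874 + (50 + 2*12769 + 1808))/(84755/7) = (8874 + (50 + 25538 + 1808))*(7/84755) = (8874 + 27396)*(7/84755) = 36270*(7/84755) = 50778/16951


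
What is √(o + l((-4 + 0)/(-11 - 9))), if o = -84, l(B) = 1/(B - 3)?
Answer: I*√16534/14 ≈ 9.1846*I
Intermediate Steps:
l(B) = 1/(-3 + B)
√(o + l((-4 + 0)/(-11 - 9))) = √(-84 + 1/(-3 + (-4 + 0)/(-11 - 9))) = √(-84 + 1/(-3 - 4/(-20))) = √(-84 + 1/(-3 - 4*(-1/20))) = √(-84 + 1/(-3 + ⅕)) = √(-84 + 1/(-14/5)) = √(-84 - 5/14) = √(-1181/14) = I*√16534/14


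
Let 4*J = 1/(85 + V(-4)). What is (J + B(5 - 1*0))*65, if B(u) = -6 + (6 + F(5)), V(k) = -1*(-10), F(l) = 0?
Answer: 13/76 ≈ 0.17105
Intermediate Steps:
V(k) = 10
B(u) = 0 (B(u) = -6 + (6 + 0) = -6 + 6 = 0)
J = 1/380 (J = 1/(4*(85 + 10)) = (¼)/95 = (¼)*(1/95) = 1/380 ≈ 0.0026316)
(J + B(5 - 1*0))*65 = (1/380 + 0)*65 = (1/380)*65 = 13/76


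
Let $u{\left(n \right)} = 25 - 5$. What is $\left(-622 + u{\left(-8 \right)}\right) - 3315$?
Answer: $-3917$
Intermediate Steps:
$u{\left(n \right)} = 20$ ($u{\left(n \right)} = 25 - 5 = 20$)
$\left(-622 + u{\left(-8 \right)}\right) - 3315 = \left(-622 + 20\right) - 3315 = -602 - 3315 = -3917$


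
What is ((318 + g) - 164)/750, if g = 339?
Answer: 493/750 ≈ 0.65733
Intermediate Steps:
((318 + g) - 164)/750 = ((318 + 339) - 164)/750 = (657 - 164)*(1/750) = 493*(1/750) = 493/750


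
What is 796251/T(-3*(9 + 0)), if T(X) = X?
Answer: -265417/9 ≈ -29491.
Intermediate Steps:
796251/T(-3*(9 + 0)) = 796251/((-3*(9 + 0))) = 796251/((-3*9)) = 796251/(-27) = 796251*(-1/27) = -265417/9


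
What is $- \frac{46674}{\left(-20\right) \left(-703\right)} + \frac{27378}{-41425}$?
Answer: $- \frac{231840513}{58243550} \approx -3.9805$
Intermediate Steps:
$- \frac{46674}{\left(-20\right) \left(-703\right)} + \frac{27378}{-41425} = - \frac{46674}{14060} + 27378 \left(- \frac{1}{41425}\right) = \left(-46674\right) \frac{1}{14060} - \frac{27378}{41425} = - \frac{23337}{7030} - \frac{27378}{41425} = - \frac{231840513}{58243550}$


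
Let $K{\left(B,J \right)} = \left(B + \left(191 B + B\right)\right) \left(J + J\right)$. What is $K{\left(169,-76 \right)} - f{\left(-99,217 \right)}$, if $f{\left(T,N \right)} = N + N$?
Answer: $-4958218$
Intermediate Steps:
$K{\left(B,J \right)} = 386 B J$ ($K{\left(B,J \right)} = \left(B + 192 B\right) 2 J = 193 B 2 J = 386 B J$)
$f{\left(T,N \right)} = 2 N$
$K{\left(169,-76 \right)} - f{\left(-99,217 \right)} = 386 \cdot 169 \left(-76\right) - 2 \cdot 217 = -4957784 - 434 = -4958218$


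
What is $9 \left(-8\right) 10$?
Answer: $-720$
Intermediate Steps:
$9 \left(-8\right) 10 = \left(-72\right) 10 = -720$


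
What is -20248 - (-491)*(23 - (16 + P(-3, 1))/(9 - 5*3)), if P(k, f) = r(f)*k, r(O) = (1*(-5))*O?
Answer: -38509/6 ≈ -6418.2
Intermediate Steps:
r(O) = -5*O
P(k, f) = -5*f*k (P(k, f) = (-5*f)*k = -5*f*k)
-20248 - (-491)*(23 - (16 + P(-3, 1))/(9 - 5*3)) = -20248 - (-491)*(23 - (16 - 5*1*(-3))/(9 - 5*3)) = -20248 - (-491)*(23 - (16 + 15)/(9 - 15)) = -20248 - (-491)*(23 - 31/(-6)) = -20248 - (-491)*(23 - 31*(-1)/6) = -20248 - (-491)*(23 - 1*(-31/6)) = -20248 - (-491)*(23 + 31/6) = -20248 - (-491)*169/6 = -20248 - 1*(-82979/6) = -20248 + 82979/6 = -38509/6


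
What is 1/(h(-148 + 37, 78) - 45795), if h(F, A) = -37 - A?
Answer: -1/45910 ≈ -2.1782e-5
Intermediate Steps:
1/(h(-148 + 37, 78) - 45795) = 1/((-37 - 1*78) - 45795) = 1/((-37 - 78) - 45795) = 1/(-115 - 45795) = 1/(-45910) = -1/45910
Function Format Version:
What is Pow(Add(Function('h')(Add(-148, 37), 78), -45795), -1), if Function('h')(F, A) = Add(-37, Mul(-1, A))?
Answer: Rational(-1, 45910) ≈ -2.1782e-5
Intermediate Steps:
Pow(Add(Function('h')(Add(-148, 37), 78), -45795), -1) = Pow(Add(Add(-37, Mul(-1, 78)), -45795), -1) = Pow(Add(Add(-37, -78), -45795), -1) = Pow(Add(-115, -45795), -1) = Pow(-45910, -1) = Rational(-1, 45910)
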